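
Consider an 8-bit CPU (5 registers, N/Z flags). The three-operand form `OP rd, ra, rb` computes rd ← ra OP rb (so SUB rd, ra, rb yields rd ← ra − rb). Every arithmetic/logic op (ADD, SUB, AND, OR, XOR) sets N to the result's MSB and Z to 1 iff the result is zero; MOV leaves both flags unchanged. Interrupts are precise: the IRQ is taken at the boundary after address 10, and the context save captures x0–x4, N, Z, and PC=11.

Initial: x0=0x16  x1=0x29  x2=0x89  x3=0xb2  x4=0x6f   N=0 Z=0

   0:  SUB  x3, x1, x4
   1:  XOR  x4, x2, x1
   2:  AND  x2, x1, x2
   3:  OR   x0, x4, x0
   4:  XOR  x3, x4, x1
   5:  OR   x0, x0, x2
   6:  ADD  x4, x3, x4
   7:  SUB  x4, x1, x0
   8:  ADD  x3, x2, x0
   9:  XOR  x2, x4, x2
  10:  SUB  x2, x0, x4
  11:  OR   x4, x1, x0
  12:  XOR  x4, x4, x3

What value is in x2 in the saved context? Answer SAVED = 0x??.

SAVED = 0x55

after  0: x0=0x16 x1=0x29 x2=0x89 x3=0xba x4=0x6f  N=1 Z=0
after  1: x0=0x16 x1=0x29 x2=0x89 x3=0xba x4=0xa0  N=1 Z=0
after  2: x0=0x16 x1=0x29 x2=0x09 x3=0xba x4=0xa0  N=0 Z=0
after  3: x0=0xb6 x1=0x29 x2=0x09 x3=0xba x4=0xa0  N=1 Z=0
after  4: x0=0xb6 x1=0x29 x2=0x09 x3=0x89 x4=0xa0  N=1 Z=0
after  5: x0=0xbf x1=0x29 x2=0x09 x3=0x89 x4=0xa0  N=1 Z=0
after  6: x0=0xbf x1=0x29 x2=0x09 x3=0x89 x4=0x29  N=0 Z=0
after  7: x0=0xbf x1=0x29 x2=0x09 x3=0x89 x4=0x6a  N=0 Z=0
after  8: x0=0xbf x1=0x29 x2=0x09 x3=0xc8 x4=0x6a  N=1 Z=0
after  9: x0=0xbf x1=0x29 x2=0x63 x3=0xc8 x4=0x6a  N=0 Z=0
after 10: x0=0xbf x1=0x29 x2=0x55 x3=0xc8 x4=0x6a  N=0 Z=0
-- IRQ taken; context saved, return-PC = 11 --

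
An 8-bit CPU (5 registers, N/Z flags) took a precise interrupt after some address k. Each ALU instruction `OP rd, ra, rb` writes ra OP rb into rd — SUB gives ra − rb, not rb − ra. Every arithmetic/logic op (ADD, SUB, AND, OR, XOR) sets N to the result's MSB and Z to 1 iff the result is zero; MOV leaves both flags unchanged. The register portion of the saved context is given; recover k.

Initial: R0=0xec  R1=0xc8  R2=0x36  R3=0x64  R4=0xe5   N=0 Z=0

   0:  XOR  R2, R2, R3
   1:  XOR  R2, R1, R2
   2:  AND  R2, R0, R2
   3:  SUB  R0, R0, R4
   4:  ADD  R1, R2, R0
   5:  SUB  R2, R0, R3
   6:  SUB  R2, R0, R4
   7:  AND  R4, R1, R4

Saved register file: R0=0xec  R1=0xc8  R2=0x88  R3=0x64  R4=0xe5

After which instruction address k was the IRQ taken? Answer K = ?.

after  0: R0=0xec R1=0xc8 R2=0x52 R3=0x64 R4=0xe5  N=0 Z=0
after  1: R0=0xec R1=0xc8 R2=0x9a R3=0x64 R4=0xe5  N=1 Z=0
after  2: R0=0xec R1=0xc8 R2=0x88 R3=0x64 R4=0xe5  N=1 Z=0
-- IRQ taken; context saved, return-PC = 3 --

K = 2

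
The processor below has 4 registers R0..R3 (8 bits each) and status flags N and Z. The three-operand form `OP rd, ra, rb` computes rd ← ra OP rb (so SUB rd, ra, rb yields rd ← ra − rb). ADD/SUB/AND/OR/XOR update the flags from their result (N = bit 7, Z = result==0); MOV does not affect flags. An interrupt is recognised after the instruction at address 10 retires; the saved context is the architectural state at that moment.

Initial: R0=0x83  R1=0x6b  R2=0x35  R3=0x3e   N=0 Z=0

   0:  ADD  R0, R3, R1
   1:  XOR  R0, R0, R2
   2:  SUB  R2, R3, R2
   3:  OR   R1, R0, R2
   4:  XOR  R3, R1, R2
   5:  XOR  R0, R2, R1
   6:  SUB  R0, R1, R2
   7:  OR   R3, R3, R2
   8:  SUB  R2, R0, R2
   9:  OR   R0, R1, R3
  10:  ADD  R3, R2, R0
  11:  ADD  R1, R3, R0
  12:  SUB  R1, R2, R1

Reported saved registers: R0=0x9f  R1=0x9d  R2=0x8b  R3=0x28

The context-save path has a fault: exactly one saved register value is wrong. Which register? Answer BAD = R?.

after  0: R0=0xa9 R1=0x6b R2=0x35 R3=0x3e  N=1 Z=0
after  1: R0=0x9c R1=0x6b R2=0x35 R3=0x3e  N=1 Z=0
after  2: R0=0x9c R1=0x6b R2=0x09 R3=0x3e  N=0 Z=0
after  3: R0=0x9c R1=0x9d R2=0x09 R3=0x3e  N=1 Z=0
after  4: R0=0x9c R1=0x9d R2=0x09 R3=0x94  N=1 Z=0
after  5: R0=0x94 R1=0x9d R2=0x09 R3=0x94  N=1 Z=0
after  6: R0=0x94 R1=0x9d R2=0x09 R3=0x94  N=1 Z=0
after  7: R0=0x94 R1=0x9d R2=0x09 R3=0x9d  N=1 Z=0
after  8: R0=0x94 R1=0x9d R2=0x8b R3=0x9d  N=1 Z=0
after  9: R0=0x9d R1=0x9d R2=0x8b R3=0x9d  N=1 Z=0
after 10: R0=0x9d R1=0x9d R2=0x8b R3=0x28  N=0 Z=0
-- IRQ taken; context saved, return-PC = 11 --
mismatch: R0: reported 0x9f vs actual 0x9d

BAD = R0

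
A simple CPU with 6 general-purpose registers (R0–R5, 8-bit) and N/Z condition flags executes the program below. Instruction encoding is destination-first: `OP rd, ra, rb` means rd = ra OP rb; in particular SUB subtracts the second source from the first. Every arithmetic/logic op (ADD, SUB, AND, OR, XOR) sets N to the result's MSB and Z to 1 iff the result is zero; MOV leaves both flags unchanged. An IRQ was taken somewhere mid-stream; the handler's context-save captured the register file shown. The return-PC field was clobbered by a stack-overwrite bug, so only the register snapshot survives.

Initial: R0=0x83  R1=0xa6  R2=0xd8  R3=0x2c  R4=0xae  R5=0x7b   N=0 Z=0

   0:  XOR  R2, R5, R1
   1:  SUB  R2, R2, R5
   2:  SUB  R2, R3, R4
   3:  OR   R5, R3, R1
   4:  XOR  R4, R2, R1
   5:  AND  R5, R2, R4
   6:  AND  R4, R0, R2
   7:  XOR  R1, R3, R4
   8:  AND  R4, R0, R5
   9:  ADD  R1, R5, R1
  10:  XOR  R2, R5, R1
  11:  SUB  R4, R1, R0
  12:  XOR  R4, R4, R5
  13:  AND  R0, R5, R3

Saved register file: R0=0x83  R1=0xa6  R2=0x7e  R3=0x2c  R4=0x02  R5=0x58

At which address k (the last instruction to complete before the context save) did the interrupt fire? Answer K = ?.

K = 6

after  0: R0=0x83 R1=0xa6 R2=0xdd R3=0x2c R4=0xae R5=0x7b  N=1 Z=0
after  1: R0=0x83 R1=0xa6 R2=0x62 R3=0x2c R4=0xae R5=0x7b  N=0 Z=0
after  2: R0=0x83 R1=0xa6 R2=0x7e R3=0x2c R4=0xae R5=0x7b  N=0 Z=0
after  3: R0=0x83 R1=0xa6 R2=0x7e R3=0x2c R4=0xae R5=0xae  N=1 Z=0
after  4: R0=0x83 R1=0xa6 R2=0x7e R3=0x2c R4=0xd8 R5=0xae  N=1 Z=0
after  5: R0=0x83 R1=0xa6 R2=0x7e R3=0x2c R4=0xd8 R5=0x58  N=0 Z=0
after  6: R0=0x83 R1=0xa6 R2=0x7e R3=0x2c R4=0x02 R5=0x58  N=0 Z=0
-- IRQ taken; context saved, return-PC = 7 --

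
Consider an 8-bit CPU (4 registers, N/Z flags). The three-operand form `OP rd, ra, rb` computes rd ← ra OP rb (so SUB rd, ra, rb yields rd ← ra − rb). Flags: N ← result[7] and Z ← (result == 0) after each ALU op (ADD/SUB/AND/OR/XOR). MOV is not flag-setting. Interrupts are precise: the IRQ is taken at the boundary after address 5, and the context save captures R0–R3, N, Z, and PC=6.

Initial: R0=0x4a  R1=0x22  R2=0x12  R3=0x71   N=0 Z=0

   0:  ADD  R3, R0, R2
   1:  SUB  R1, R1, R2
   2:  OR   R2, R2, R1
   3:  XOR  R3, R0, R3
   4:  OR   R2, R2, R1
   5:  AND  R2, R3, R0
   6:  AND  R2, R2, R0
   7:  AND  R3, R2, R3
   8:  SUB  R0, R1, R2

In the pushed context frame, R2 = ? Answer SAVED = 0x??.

after  0: R0=0x4a R1=0x22 R2=0x12 R3=0x5c  N=0 Z=0
after  1: R0=0x4a R1=0x10 R2=0x12 R3=0x5c  N=0 Z=0
after  2: R0=0x4a R1=0x10 R2=0x12 R3=0x5c  N=0 Z=0
after  3: R0=0x4a R1=0x10 R2=0x12 R3=0x16  N=0 Z=0
after  4: R0=0x4a R1=0x10 R2=0x12 R3=0x16  N=0 Z=0
after  5: R0=0x4a R1=0x10 R2=0x02 R3=0x16  N=0 Z=0
-- IRQ taken; context saved, return-PC = 6 --

SAVED = 0x02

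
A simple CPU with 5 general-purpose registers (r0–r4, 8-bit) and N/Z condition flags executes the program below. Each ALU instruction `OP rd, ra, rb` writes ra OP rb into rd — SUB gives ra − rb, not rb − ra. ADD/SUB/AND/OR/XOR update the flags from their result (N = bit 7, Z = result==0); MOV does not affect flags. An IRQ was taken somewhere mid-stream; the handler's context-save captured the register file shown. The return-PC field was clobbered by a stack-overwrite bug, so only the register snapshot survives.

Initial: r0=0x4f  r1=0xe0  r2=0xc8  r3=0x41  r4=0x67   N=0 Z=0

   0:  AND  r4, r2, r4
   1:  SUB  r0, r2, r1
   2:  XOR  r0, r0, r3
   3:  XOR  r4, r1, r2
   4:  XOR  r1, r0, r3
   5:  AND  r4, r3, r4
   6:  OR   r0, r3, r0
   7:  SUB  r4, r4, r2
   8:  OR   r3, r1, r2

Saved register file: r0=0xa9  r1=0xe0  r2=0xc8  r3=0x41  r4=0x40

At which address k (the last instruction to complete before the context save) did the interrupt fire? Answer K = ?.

after  0: r0=0x4f r1=0xe0 r2=0xc8 r3=0x41 r4=0x40  N=0 Z=0
after  1: r0=0xe8 r1=0xe0 r2=0xc8 r3=0x41 r4=0x40  N=1 Z=0
after  2: r0=0xa9 r1=0xe0 r2=0xc8 r3=0x41 r4=0x40  N=1 Z=0
-- IRQ taken; context saved, return-PC = 3 --

K = 2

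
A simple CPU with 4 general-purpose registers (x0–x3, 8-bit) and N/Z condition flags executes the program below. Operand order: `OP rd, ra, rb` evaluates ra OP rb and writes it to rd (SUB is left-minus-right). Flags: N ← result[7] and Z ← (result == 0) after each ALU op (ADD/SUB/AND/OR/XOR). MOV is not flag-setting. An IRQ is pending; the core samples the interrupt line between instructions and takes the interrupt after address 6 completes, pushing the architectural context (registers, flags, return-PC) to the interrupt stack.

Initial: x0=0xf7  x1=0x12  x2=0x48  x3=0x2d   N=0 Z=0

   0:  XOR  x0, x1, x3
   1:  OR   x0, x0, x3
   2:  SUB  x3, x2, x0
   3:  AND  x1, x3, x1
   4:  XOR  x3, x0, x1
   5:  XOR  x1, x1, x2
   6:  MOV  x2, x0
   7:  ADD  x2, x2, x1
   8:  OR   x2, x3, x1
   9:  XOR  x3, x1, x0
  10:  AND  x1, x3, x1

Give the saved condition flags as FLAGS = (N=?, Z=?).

after  0: x0=0x3f x1=0x12 x2=0x48 x3=0x2d  N=0 Z=0
after  1: x0=0x3f x1=0x12 x2=0x48 x3=0x2d  N=0 Z=0
after  2: x0=0x3f x1=0x12 x2=0x48 x3=0x09  N=0 Z=0
after  3: x0=0x3f x1=0x00 x2=0x48 x3=0x09  N=0 Z=1
after  4: x0=0x3f x1=0x00 x2=0x48 x3=0x3f  N=0 Z=0
after  5: x0=0x3f x1=0x48 x2=0x48 x3=0x3f  N=0 Z=0
after  6: x0=0x3f x1=0x48 x2=0x3f x3=0x3f  N=0 Z=0
-- IRQ taken; context saved, return-PC = 7 --

FLAGS = (N=0, Z=0)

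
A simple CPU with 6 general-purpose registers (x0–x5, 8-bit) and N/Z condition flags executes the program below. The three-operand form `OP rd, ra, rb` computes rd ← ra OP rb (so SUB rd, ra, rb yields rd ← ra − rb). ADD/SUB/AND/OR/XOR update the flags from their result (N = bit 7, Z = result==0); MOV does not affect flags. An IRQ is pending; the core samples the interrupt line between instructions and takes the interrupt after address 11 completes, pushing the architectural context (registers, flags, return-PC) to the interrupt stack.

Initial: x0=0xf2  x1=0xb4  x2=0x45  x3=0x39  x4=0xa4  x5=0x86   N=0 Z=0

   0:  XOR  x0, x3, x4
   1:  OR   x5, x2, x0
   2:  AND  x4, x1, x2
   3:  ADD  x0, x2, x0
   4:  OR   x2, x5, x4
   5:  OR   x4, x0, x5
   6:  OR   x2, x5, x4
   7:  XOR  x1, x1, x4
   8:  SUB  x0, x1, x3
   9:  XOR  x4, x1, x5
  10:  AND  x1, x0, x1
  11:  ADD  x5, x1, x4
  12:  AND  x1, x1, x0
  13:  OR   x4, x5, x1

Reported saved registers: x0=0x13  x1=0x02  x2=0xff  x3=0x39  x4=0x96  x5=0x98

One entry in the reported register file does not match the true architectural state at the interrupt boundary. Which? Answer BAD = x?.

BAD = x0

after  0: x0=0x9d x1=0xb4 x2=0x45 x3=0x39 x4=0xa4 x5=0x86  N=1 Z=0
after  1: x0=0x9d x1=0xb4 x2=0x45 x3=0x39 x4=0xa4 x5=0xdd  N=1 Z=0
after  2: x0=0x9d x1=0xb4 x2=0x45 x3=0x39 x4=0x04 x5=0xdd  N=0 Z=0
after  3: x0=0xe2 x1=0xb4 x2=0x45 x3=0x39 x4=0x04 x5=0xdd  N=1 Z=0
after  4: x0=0xe2 x1=0xb4 x2=0xdd x3=0x39 x4=0x04 x5=0xdd  N=1 Z=0
after  5: x0=0xe2 x1=0xb4 x2=0xdd x3=0x39 x4=0xff x5=0xdd  N=1 Z=0
after  6: x0=0xe2 x1=0xb4 x2=0xff x3=0x39 x4=0xff x5=0xdd  N=1 Z=0
after  7: x0=0xe2 x1=0x4b x2=0xff x3=0x39 x4=0xff x5=0xdd  N=0 Z=0
after  8: x0=0x12 x1=0x4b x2=0xff x3=0x39 x4=0xff x5=0xdd  N=0 Z=0
after  9: x0=0x12 x1=0x4b x2=0xff x3=0x39 x4=0x96 x5=0xdd  N=1 Z=0
after 10: x0=0x12 x1=0x02 x2=0xff x3=0x39 x4=0x96 x5=0xdd  N=0 Z=0
after 11: x0=0x12 x1=0x02 x2=0xff x3=0x39 x4=0x96 x5=0x98  N=1 Z=0
-- IRQ taken; context saved, return-PC = 12 --
mismatch: x0: reported 0x13 vs actual 0x12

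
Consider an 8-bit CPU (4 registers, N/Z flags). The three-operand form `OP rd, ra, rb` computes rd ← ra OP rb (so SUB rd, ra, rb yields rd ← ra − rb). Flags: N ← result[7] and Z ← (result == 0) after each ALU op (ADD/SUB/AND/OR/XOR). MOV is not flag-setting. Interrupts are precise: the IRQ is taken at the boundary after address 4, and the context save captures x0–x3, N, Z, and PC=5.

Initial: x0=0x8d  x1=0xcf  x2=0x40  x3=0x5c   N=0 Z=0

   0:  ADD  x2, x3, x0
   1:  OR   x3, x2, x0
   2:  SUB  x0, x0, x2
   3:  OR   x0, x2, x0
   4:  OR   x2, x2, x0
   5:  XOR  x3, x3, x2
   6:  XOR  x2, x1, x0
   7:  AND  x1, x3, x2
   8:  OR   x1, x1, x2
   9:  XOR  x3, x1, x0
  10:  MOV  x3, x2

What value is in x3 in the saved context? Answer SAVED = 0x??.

after  0: x0=0x8d x1=0xcf x2=0xe9 x3=0x5c  N=1 Z=0
after  1: x0=0x8d x1=0xcf x2=0xe9 x3=0xed  N=1 Z=0
after  2: x0=0xa4 x1=0xcf x2=0xe9 x3=0xed  N=1 Z=0
after  3: x0=0xed x1=0xcf x2=0xe9 x3=0xed  N=1 Z=0
after  4: x0=0xed x1=0xcf x2=0xed x3=0xed  N=1 Z=0
-- IRQ taken; context saved, return-PC = 5 --

SAVED = 0xed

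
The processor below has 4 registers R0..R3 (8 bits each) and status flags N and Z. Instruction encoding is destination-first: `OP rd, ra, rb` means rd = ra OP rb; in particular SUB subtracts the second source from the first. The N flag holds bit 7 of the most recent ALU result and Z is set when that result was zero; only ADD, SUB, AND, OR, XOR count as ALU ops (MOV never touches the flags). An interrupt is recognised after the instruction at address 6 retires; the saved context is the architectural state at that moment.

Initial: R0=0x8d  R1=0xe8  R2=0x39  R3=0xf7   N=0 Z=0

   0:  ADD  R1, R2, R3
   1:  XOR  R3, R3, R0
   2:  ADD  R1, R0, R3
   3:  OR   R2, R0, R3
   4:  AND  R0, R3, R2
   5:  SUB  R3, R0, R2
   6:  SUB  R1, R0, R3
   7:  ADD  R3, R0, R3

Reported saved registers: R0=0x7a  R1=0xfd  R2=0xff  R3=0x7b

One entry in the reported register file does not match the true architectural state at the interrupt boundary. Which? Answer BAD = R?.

BAD = R1

after  0: R0=0x8d R1=0x30 R2=0x39 R3=0xf7  N=0 Z=0
after  1: R0=0x8d R1=0x30 R2=0x39 R3=0x7a  N=0 Z=0
after  2: R0=0x8d R1=0x07 R2=0x39 R3=0x7a  N=0 Z=0
after  3: R0=0x8d R1=0x07 R2=0xff R3=0x7a  N=1 Z=0
after  4: R0=0x7a R1=0x07 R2=0xff R3=0x7a  N=0 Z=0
after  5: R0=0x7a R1=0x07 R2=0xff R3=0x7b  N=0 Z=0
after  6: R0=0x7a R1=0xff R2=0xff R3=0x7b  N=1 Z=0
-- IRQ taken; context saved, return-PC = 7 --
mismatch: R1: reported 0xfd vs actual 0xff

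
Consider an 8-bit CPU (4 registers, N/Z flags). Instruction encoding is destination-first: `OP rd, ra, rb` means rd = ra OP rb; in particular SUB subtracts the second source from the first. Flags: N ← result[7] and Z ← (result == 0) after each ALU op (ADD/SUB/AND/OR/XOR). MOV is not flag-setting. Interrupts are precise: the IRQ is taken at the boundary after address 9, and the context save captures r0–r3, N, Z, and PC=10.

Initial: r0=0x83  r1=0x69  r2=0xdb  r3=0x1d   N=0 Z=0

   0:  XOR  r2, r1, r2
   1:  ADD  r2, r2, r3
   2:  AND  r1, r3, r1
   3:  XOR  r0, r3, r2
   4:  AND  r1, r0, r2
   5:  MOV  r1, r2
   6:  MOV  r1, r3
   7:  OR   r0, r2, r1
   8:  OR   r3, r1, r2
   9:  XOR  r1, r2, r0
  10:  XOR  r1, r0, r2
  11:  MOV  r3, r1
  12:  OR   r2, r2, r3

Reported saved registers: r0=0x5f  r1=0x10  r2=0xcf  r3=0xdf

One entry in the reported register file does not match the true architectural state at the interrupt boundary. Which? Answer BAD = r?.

after  0: r0=0x83 r1=0x69 r2=0xb2 r3=0x1d  N=1 Z=0
after  1: r0=0x83 r1=0x69 r2=0xcf r3=0x1d  N=1 Z=0
after  2: r0=0x83 r1=0x09 r2=0xcf r3=0x1d  N=0 Z=0
after  3: r0=0xd2 r1=0x09 r2=0xcf r3=0x1d  N=1 Z=0
after  4: r0=0xd2 r1=0xc2 r2=0xcf r3=0x1d  N=1 Z=0
after  5: r0=0xd2 r1=0xcf r2=0xcf r3=0x1d  N=1 Z=0
after  6: r0=0xd2 r1=0x1d r2=0xcf r3=0x1d  N=1 Z=0
after  7: r0=0xdf r1=0x1d r2=0xcf r3=0x1d  N=1 Z=0
after  8: r0=0xdf r1=0x1d r2=0xcf r3=0xdf  N=1 Z=0
after  9: r0=0xdf r1=0x10 r2=0xcf r3=0xdf  N=0 Z=0
-- IRQ taken; context saved, return-PC = 10 --
mismatch: r0: reported 0x5f vs actual 0xdf

BAD = r0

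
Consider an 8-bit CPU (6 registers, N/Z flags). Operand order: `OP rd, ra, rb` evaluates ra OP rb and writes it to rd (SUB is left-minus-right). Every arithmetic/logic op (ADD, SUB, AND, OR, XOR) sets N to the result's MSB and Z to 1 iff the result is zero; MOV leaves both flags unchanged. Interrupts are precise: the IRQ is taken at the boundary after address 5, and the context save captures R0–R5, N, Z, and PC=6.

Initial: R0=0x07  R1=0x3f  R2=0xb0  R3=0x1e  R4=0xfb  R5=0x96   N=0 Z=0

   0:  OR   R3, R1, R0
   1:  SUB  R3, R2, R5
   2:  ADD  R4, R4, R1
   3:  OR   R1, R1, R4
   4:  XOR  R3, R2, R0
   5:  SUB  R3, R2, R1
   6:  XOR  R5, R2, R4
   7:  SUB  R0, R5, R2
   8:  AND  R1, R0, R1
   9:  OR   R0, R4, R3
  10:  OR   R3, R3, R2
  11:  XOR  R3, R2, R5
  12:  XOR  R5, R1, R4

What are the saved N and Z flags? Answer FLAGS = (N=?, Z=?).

FLAGS = (N=0, Z=0)

after  0: R0=0x07 R1=0x3f R2=0xb0 R3=0x3f R4=0xfb R5=0x96  N=0 Z=0
after  1: R0=0x07 R1=0x3f R2=0xb0 R3=0x1a R4=0xfb R5=0x96  N=0 Z=0
after  2: R0=0x07 R1=0x3f R2=0xb0 R3=0x1a R4=0x3a R5=0x96  N=0 Z=0
after  3: R0=0x07 R1=0x3f R2=0xb0 R3=0x1a R4=0x3a R5=0x96  N=0 Z=0
after  4: R0=0x07 R1=0x3f R2=0xb0 R3=0xb7 R4=0x3a R5=0x96  N=1 Z=0
after  5: R0=0x07 R1=0x3f R2=0xb0 R3=0x71 R4=0x3a R5=0x96  N=0 Z=0
-- IRQ taken; context saved, return-PC = 6 --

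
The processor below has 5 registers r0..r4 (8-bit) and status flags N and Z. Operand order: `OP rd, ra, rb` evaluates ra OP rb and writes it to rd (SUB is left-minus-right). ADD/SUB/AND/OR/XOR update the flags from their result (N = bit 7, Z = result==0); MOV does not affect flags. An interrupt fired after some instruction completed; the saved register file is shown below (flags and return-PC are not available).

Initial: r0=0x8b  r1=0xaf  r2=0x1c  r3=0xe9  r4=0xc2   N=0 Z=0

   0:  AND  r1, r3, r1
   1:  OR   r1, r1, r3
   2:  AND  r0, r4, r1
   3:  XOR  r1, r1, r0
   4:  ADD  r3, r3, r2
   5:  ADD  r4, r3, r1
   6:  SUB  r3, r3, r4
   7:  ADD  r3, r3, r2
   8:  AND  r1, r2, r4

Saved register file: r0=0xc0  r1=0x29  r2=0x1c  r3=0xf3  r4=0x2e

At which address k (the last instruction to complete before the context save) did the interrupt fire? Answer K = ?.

K = 7

after  0: r0=0x8b r1=0xa9 r2=0x1c r3=0xe9 r4=0xc2  N=1 Z=0
after  1: r0=0x8b r1=0xe9 r2=0x1c r3=0xe9 r4=0xc2  N=1 Z=0
after  2: r0=0xc0 r1=0xe9 r2=0x1c r3=0xe9 r4=0xc2  N=1 Z=0
after  3: r0=0xc0 r1=0x29 r2=0x1c r3=0xe9 r4=0xc2  N=0 Z=0
after  4: r0=0xc0 r1=0x29 r2=0x1c r3=0x05 r4=0xc2  N=0 Z=0
after  5: r0=0xc0 r1=0x29 r2=0x1c r3=0x05 r4=0x2e  N=0 Z=0
after  6: r0=0xc0 r1=0x29 r2=0x1c r3=0xd7 r4=0x2e  N=1 Z=0
after  7: r0=0xc0 r1=0x29 r2=0x1c r3=0xf3 r4=0x2e  N=1 Z=0
-- IRQ taken; context saved, return-PC = 8 --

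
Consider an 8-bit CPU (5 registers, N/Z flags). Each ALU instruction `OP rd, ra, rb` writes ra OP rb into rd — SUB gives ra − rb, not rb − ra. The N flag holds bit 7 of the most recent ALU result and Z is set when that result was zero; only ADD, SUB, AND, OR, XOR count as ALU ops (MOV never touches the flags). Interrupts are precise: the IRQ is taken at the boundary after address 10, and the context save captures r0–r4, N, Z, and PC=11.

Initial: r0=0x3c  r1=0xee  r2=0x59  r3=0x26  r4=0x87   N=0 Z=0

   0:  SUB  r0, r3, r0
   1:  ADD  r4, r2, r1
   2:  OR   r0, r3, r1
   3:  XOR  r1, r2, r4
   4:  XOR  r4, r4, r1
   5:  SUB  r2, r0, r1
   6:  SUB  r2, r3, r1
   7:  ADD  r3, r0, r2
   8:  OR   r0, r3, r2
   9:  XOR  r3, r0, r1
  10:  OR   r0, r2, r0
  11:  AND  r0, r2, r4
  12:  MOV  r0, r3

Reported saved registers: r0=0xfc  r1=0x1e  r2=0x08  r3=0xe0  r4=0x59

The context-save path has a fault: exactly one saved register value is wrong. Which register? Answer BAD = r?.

BAD = r0

after  0: r0=0xea r1=0xee r2=0x59 r3=0x26 r4=0x87  N=1 Z=0
after  1: r0=0xea r1=0xee r2=0x59 r3=0x26 r4=0x47  N=0 Z=0
after  2: r0=0xee r1=0xee r2=0x59 r3=0x26 r4=0x47  N=1 Z=0
after  3: r0=0xee r1=0x1e r2=0x59 r3=0x26 r4=0x47  N=0 Z=0
after  4: r0=0xee r1=0x1e r2=0x59 r3=0x26 r4=0x59  N=0 Z=0
after  5: r0=0xee r1=0x1e r2=0xd0 r3=0x26 r4=0x59  N=1 Z=0
after  6: r0=0xee r1=0x1e r2=0x08 r3=0x26 r4=0x59  N=0 Z=0
after  7: r0=0xee r1=0x1e r2=0x08 r3=0xf6 r4=0x59  N=1 Z=0
after  8: r0=0xfe r1=0x1e r2=0x08 r3=0xf6 r4=0x59  N=1 Z=0
after  9: r0=0xfe r1=0x1e r2=0x08 r3=0xe0 r4=0x59  N=1 Z=0
after 10: r0=0xfe r1=0x1e r2=0x08 r3=0xe0 r4=0x59  N=1 Z=0
-- IRQ taken; context saved, return-PC = 11 --
mismatch: r0: reported 0xfc vs actual 0xfe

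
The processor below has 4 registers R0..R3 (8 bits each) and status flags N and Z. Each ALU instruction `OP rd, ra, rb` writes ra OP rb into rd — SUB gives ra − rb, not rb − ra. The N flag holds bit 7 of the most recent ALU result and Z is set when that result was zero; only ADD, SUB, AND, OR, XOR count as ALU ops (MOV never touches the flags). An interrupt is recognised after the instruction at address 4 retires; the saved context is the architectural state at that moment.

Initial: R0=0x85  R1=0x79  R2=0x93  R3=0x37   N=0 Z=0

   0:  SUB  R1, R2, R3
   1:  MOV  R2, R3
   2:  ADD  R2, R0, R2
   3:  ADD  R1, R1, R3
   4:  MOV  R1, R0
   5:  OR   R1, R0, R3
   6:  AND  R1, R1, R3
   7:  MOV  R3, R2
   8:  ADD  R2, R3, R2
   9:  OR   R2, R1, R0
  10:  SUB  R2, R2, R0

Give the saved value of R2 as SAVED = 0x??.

SAVED = 0xbc

after  0: R0=0x85 R1=0x5c R2=0x93 R3=0x37  N=0 Z=0
after  1: R0=0x85 R1=0x5c R2=0x37 R3=0x37  N=0 Z=0
after  2: R0=0x85 R1=0x5c R2=0xbc R3=0x37  N=1 Z=0
after  3: R0=0x85 R1=0x93 R2=0xbc R3=0x37  N=1 Z=0
after  4: R0=0x85 R1=0x85 R2=0xbc R3=0x37  N=1 Z=0
-- IRQ taken; context saved, return-PC = 5 --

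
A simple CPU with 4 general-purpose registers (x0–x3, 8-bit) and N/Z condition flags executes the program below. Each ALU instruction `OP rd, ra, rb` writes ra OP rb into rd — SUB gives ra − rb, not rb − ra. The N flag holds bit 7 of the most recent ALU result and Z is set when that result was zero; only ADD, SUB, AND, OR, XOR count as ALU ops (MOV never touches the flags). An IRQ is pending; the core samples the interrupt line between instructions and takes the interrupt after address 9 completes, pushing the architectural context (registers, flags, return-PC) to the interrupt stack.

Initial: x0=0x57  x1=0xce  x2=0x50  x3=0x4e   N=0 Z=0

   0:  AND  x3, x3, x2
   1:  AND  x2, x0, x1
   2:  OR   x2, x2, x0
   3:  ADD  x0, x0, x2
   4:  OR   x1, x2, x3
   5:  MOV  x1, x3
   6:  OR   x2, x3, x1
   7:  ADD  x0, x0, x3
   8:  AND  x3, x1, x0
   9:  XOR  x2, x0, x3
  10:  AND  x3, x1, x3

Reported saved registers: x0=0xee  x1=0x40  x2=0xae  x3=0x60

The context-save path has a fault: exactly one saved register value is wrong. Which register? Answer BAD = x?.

BAD = x3

after  0: x0=0x57 x1=0xce x2=0x50 x3=0x40  N=0 Z=0
after  1: x0=0x57 x1=0xce x2=0x46 x3=0x40  N=0 Z=0
after  2: x0=0x57 x1=0xce x2=0x57 x3=0x40  N=0 Z=0
after  3: x0=0xae x1=0xce x2=0x57 x3=0x40  N=1 Z=0
after  4: x0=0xae x1=0x57 x2=0x57 x3=0x40  N=0 Z=0
after  5: x0=0xae x1=0x40 x2=0x57 x3=0x40  N=0 Z=0
after  6: x0=0xae x1=0x40 x2=0x40 x3=0x40  N=0 Z=0
after  7: x0=0xee x1=0x40 x2=0x40 x3=0x40  N=1 Z=0
after  8: x0=0xee x1=0x40 x2=0x40 x3=0x40  N=0 Z=0
after  9: x0=0xee x1=0x40 x2=0xae x3=0x40  N=1 Z=0
-- IRQ taken; context saved, return-PC = 10 --
mismatch: x3: reported 0x60 vs actual 0x40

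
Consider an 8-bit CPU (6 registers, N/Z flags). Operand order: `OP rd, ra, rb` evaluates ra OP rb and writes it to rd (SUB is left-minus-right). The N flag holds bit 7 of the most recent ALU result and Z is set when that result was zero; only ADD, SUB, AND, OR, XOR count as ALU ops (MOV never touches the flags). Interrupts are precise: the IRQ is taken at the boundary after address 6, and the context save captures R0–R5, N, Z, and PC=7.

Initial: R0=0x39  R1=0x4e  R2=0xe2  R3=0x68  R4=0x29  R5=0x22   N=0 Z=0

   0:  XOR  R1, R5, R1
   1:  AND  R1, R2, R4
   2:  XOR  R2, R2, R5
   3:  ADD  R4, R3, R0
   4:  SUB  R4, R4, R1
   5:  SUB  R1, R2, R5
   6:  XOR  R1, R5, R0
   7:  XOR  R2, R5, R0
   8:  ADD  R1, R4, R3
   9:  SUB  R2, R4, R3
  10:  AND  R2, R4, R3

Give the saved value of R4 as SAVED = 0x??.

SAVED = 0x81

after  0: R0=0x39 R1=0x6c R2=0xe2 R3=0x68 R4=0x29 R5=0x22  N=0 Z=0
after  1: R0=0x39 R1=0x20 R2=0xe2 R3=0x68 R4=0x29 R5=0x22  N=0 Z=0
after  2: R0=0x39 R1=0x20 R2=0xc0 R3=0x68 R4=0x29 R5=0x22  N=1 Z=0
after  3: R0=0x39 R1=0x20 R2=0xc0 R3=0x68 R4=0xa1 R5=0x22  N=1 Z=0
after  4: R0=0x39 R1=0x20 R2=0xc0 R3=0x68 R4=0x81 R5=0x22  N=1 Z=0
after  5: R0=0x39 R1=0x9e R2=0xc0 R3=0x68 R4=0x81 R5=0x22  N=1 Z=0
after  6: R0=0x39 R1=0x1b R2=0xc0 R3=0x68 R4=0x81 R5=0x22  N=0 Z=0
-- IRQ taken; context saved, return-PC = 7 --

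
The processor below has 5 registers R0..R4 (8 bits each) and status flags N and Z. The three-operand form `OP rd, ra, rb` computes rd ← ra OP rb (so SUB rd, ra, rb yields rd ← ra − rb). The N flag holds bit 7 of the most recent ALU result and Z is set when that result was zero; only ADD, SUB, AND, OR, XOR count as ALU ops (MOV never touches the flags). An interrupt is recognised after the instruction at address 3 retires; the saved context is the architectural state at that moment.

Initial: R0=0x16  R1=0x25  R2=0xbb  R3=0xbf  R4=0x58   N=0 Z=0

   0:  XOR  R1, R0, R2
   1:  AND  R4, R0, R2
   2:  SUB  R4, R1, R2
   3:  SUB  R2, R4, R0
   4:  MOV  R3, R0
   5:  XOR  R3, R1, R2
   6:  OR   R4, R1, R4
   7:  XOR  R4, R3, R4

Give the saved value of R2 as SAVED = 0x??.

SAVED = 0xdc

after  0: R0=0x16 R1=0xad R2=0xbb R3=0xbf R4=0x58  N=1 Z=0
after  1: R0=0x16 R1=0xad R2=0xbb R3=0xbf R4=0x12  N=0 Z=0
after  2: R0=0x16 R1=0xad R2=0xbb R3=0xbf R4=0xf2  N=1 Z=0
after  3: R0=0x16 R1=0xad R2=0xdc R3=0xbf R4=0xf2  N=1 Z=0
-- IRQ taken; context saved, return-PC = 4 --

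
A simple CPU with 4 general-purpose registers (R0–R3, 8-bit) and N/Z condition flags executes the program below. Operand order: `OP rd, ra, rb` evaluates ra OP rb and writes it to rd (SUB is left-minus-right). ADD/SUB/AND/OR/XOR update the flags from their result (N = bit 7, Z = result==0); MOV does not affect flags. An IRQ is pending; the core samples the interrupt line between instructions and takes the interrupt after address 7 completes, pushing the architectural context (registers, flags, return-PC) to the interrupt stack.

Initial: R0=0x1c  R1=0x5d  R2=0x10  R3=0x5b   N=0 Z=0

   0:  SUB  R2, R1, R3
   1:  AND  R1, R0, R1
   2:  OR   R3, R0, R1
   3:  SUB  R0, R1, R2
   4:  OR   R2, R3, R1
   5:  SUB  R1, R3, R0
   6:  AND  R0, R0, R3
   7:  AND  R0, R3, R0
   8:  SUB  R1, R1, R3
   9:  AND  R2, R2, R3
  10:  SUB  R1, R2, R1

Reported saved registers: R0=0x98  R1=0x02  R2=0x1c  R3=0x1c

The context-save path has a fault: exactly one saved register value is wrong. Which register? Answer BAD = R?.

after  0: R0=0x1c R1=0x5d R2=0x02 R3=0x5b  N=0 Z=0
after  1: R0=0x1c R1=0x1c R2=0x02 R3=0x5b  N=0 Z=0
after  2: R0=0x1c R1=0x1c R2=0x02 R3=0x1c  N=0 Z=0
after  3: R0=0x1a R1=0x1c R2=0x02 R3=0x1c  N=0 Z=0
after  4: R0=0x1a R1=0x1c R2=0x1c R3=0x1c  N=0 Z=0
after  5: R0=0x1a R1=0x02 R2=0x1c R3=0x1c  N=0 Z=0
after  6: R0=0x18 R1=0x02 R2=0x1c R3=0x1c  N=0 Z=0
after  7: R0=0x18 R1=0x02 R2=0x1c R3=0x1c  N=0 Z=0
-- IRQ taken; context saved, return-PC = 8 --
mismatch: R0: reported 0x98 vs actual 0x18

BAD = R0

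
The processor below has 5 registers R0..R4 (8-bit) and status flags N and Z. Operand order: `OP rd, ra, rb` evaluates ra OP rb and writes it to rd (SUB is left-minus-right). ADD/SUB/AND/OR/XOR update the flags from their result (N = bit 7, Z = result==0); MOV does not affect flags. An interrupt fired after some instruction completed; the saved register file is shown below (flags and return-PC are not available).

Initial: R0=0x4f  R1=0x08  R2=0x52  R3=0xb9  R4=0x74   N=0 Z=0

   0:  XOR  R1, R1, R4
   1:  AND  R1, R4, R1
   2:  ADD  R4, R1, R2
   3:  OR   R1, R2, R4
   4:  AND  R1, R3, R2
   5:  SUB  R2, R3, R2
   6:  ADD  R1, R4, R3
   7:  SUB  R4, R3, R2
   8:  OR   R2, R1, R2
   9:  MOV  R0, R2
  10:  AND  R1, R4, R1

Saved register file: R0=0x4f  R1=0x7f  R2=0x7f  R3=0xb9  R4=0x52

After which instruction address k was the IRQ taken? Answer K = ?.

after  0: R0=0x4f R1=0x7c R2=0x52 R3=0xb9 R4=0x74  N=0 Z=0
after  1: R0=0x4f R1=0x74 R2=0x52 R3=0xb9 R4=0x74  N=0 Z=0
after  2: R0=0x4f R1=0x74 R2=0x52 R3=0xb9 R4=0xc6  N=1 Z=0
after  3: R0=0x4f R1=0xd6 R2=0x52 R3=0xb9 R4=0xc6  N=1 Z=0
after  4: R0=0x4f R1=0x10 R2=0x52 R3=0xb9 R4=0xc6  N=0 Z=0
after  5: R0=0x4f R1=0x10 R2=0x67 R3=0xb9 R4=0xc6  N=0 Z=0
after  6: R0=0x4f R1=0x7f R2=0x67 R3=0xb9 R4=0xc6  N=0 Z=0
after  7: R0=0x4f R1=0x7f R2=0x67 R3=0xb9 R4=0x52  N=0 Z=0
after  8: R0=0x4f R1=0x7f R2=0x7f R3=0xb9 R4=0x52  N=0 Z=0
-- IRQ taken; context saved, return-PC = 9 --

K = 8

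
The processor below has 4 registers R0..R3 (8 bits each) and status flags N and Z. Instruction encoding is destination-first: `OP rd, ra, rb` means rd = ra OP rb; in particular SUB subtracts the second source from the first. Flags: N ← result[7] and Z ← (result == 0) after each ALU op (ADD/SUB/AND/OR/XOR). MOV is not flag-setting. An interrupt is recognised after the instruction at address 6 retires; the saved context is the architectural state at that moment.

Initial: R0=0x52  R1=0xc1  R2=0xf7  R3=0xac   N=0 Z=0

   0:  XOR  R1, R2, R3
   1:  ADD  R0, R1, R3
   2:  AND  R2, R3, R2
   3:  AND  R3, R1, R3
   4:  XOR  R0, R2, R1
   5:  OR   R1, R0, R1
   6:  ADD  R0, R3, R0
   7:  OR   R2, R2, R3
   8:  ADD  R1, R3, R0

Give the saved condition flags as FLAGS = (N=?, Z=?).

FLAGS = (N=0, Z=0)

after  0: R0=0x52 R1=0x5b R2=0xf7 R3=0xac  N=0 Z=0
after  1: R0=0x07 R1=0x5b R2=0xf7 R3=0xac  N=0 Z=0
after  2: R0=0x07 R1=0x5b R2=0xa4 R3=0xac  N=1 Z=0
after  3: R0=0x07 R1=0x5b R2=0xa4 R3=0x08  N=0 Z=0
after  4: R0=0xff R1=0x5b R2=0xa4 R3=0x08  N=1 Z=0
after  5: R0=0xff R1=0xff R2=0xa4 R3=0x08  N=1 Z=0
after  6: R0=0x07 R1=0xff R2=0xa4 R3=0x08  N=0 Z=0
-- IRQ taken; context saved, return-PC = 7 --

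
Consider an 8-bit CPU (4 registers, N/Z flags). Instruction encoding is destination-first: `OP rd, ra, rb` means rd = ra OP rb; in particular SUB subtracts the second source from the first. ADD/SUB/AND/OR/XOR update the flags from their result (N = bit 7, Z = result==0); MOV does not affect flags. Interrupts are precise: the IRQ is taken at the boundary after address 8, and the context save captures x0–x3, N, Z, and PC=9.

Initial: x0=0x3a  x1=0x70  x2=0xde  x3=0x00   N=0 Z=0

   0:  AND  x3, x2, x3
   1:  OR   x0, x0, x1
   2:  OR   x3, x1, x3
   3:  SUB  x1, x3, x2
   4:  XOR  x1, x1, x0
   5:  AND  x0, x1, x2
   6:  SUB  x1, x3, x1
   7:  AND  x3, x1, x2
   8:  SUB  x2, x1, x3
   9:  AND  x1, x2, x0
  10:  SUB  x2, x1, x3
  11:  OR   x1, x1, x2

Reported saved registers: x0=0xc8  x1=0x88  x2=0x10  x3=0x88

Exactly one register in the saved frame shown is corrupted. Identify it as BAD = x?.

after  0: x0=0x3a x1=0x70 x2=0xde x3=0x00  N=0 Z=1
after  1: x0=0x7a x1=0x70 x2=0xde x3=0x00  N=0 Z=0
after  2: x0=0x7a x1=0x70 x2=0xde x3=0x70  N=0 Z=0
after  3: x0=0x7a x1=0x92 x2=0xde x3=0x70  N=1 Z=0
after  4: x0=0x7a x1=0xe8 x2=0xde x3=0x70  N=1 Z=0
after  5: x0=0xc8 x1=0xe8 x2=0xde x3=0x70  N=1 Z=0
after  6: x0=0xc8 x1=0x88 x2=0xde x3=0x70  N=1 Z=0
after  7: x0=0xc8 x1=0x88 x2=0xde x3=0x88  N=1 Z=0
after  8: x0=0xc8 x1=0x88 x2=0x00 x3=0x88  N=0 Z=1
-- IRQ taken; context saved, return-PC = 9 --
mismatch: x2: reported 0x10 vs actual 0x00

BAD = x2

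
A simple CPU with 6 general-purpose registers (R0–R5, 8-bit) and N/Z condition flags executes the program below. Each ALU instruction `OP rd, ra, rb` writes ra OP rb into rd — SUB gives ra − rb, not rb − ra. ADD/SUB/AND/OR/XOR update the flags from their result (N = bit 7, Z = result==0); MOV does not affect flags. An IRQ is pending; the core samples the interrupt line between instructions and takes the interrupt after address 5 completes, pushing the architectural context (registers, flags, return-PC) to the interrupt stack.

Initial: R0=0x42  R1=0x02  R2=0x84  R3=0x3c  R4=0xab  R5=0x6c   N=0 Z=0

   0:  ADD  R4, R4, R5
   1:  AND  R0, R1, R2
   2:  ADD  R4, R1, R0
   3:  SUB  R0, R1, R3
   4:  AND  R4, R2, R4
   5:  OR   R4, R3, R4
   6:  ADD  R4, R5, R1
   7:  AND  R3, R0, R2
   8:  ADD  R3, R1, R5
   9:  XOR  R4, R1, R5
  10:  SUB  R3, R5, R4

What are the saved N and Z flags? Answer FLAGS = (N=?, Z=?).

after  0: R0=0x42 R1=0x02 R2=0x84 R3=0x3c R4=0x17 R5=0x6c  N=0 Z=0
after  1: R0=0x00 R1=0x02 R2=0x84 R3=0x3c R4=0x17 R5=0x6c  N=0 Z=1
after  2: R0=0x00 R1=0x02 R2=0x84 R3=0x3c R4=0x02 R5=0x6c  N=0 Z=0
after  3: R0=0xc6 R1=0x02 R2=0x84 R3=0x3c R4=0x02 R5=0x6c  N=1 Z=0
after  4: R0=0xc6 R1=0x02 R2=0x84 R3=0x3c R4=0x00 R5=0x6c  N=0 Z=1
after  5: R0=0xc6 R1=0x02 R2=0x84 R3=0x3c R4=0x3c R5=0x6c  N=0 Z=0
-- IRQ taken; context saved, return-PC = 6 --

FLAGS = (N=0, Z=0)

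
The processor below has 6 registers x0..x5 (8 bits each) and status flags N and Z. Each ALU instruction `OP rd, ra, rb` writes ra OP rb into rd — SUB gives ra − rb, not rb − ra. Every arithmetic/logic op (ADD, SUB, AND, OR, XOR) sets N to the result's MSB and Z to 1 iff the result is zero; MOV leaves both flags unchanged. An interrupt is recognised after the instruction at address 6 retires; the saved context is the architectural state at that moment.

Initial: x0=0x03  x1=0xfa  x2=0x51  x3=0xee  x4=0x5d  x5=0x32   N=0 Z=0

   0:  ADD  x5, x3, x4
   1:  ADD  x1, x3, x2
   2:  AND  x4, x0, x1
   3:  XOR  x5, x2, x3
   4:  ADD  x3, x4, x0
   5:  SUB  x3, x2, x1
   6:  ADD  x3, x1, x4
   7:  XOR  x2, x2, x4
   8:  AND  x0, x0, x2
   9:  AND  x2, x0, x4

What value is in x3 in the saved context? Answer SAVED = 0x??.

after  0: x0=0x03 x1=0xfa x2=0x51 x3=0xee x4=0x5d x5=0x4b  N=0 Z=0
after  1: x0=0x03 x1=0x3f x2=0x51 x3=0xee x4=0x5d x5=0x4b  N=0 Z=0
after  2: x0=0x03 x1=0x3f x2=0x51 x3=0xee x4=0x03 x5=0x4b  N=0 Z=0
after  3: x0=0x03 x1=0x3f x2=0x51 x3=0xee x4=0x03 x5=0xbf  N=1 Z=0
after  4: x0=0x03 x1=0x3f x2=0x51 x3=0x06 x4=0x03 x5=0xbf  N=0 Z=0
after  5: x0=0x03 x1=0x3f x2=0x51 x3=0x12 x4=0x03 x5=0xbf  N=0 Z=0
after  6: x0=0x03 x1=0x3f x2=0x51 x3=0x42 x4=0x03 x5=0xbf  N=0 Z=0
-- IRQ taken; context saved, return-PC = 7 --

SAVED = 0x42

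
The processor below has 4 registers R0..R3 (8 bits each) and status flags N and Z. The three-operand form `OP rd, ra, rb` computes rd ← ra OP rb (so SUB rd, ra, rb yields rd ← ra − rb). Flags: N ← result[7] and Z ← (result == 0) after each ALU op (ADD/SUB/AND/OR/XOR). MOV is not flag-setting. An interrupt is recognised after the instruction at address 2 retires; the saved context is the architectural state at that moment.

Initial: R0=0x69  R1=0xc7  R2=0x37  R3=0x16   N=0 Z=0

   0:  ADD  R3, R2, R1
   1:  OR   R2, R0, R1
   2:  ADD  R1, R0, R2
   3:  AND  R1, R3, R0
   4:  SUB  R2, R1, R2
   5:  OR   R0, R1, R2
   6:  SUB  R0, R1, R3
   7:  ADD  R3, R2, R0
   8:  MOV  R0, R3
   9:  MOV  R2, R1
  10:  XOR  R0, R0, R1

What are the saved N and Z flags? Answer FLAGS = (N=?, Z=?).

after  0: R0=0x69 R1=0xc7 R2=0x37 R3=0xfe  N=1 Z=0
after  1: R0=0x69 R1=0xc7 R2=0xef R3=0xfe  N=1 Z=0
after  2: R0=0x69 R1=0x58 R2=0xef R3=0xfe  N=0 Z=0
-- IRQ taken; context saved, return-PC = 3 --

FLAGS = (N=0, Z=0)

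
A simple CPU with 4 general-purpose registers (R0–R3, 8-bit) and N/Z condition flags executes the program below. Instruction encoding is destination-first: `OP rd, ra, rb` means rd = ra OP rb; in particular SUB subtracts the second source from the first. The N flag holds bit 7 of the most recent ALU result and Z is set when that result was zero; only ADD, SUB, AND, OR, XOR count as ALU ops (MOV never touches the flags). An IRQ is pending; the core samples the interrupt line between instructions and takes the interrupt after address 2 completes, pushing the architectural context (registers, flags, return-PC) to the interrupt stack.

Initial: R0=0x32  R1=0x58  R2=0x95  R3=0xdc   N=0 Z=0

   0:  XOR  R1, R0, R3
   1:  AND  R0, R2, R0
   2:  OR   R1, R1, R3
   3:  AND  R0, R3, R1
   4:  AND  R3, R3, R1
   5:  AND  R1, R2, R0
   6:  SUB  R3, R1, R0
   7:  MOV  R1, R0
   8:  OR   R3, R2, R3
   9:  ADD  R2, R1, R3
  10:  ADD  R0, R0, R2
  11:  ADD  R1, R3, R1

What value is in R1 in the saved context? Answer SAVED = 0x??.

SAVED = 0xfe

after  0: R0=0x32 R1=0xee R2=0x95 R3=0xdc  N=1 Z=0
after  1: R0=0x10 R1=0xee R2=0x95 R3=0xdc  N=0 Z=0
after  2: R0=0x10 R1=0xfe R2=0x95 R3=0xdc  N=1 Z=0
-- IRQ taken; context saved, return-PC = 3 --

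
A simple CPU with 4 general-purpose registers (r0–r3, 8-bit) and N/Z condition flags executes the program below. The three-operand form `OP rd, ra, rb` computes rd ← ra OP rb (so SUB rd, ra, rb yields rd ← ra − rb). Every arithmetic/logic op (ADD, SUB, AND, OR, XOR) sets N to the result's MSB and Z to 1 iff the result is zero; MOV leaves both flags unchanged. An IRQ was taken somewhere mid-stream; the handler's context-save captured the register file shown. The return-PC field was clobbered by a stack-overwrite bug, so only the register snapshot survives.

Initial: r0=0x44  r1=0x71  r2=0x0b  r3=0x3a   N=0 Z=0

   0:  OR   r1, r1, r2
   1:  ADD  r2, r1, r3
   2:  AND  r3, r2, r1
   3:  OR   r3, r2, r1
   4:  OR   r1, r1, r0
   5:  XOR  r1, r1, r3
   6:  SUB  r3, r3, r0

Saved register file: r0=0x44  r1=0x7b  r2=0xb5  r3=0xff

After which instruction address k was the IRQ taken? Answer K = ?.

after  0: r0=0x44 r1=0x7b r2=0x0b r3=0x3a  N=0 Z=0
after  1: r0=0x44 r1=0x7b r2=0xb5 r3=0x3a  N=1 Z=0
after  2: r0=0x44 r1=0x7b r2=0xb5 r3=0x31  N=0 Z=0
after  3: r0=0x44 r1=0x7b r2=0xb5 r3=0xff  N=1 Z=0
-- IRQ taken; context saved, return-PC = 4 --

K = 3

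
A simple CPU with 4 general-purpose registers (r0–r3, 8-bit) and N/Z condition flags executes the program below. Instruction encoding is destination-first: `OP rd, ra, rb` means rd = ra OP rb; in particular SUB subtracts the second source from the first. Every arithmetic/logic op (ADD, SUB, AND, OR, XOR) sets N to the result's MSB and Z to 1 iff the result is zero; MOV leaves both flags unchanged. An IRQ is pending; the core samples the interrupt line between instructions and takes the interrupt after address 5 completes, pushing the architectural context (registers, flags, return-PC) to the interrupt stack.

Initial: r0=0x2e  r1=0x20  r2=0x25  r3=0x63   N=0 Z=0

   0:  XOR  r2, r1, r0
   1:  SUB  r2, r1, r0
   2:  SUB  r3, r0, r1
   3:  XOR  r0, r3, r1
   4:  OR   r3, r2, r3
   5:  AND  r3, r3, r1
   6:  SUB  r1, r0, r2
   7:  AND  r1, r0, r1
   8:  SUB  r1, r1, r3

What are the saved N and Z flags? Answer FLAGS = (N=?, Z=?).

FLAGS = (N=0, Z=0)

after  0: r0=0x2e r1=0x20 r2=0x0e r3=0x63  N=0 Z=0
after  1: r0=0x2e r1=0x20 r2=0xf2 r3=0x63  N=1 Z=0
after  2: r0=0x2e r1=0x20 r2=0xf2 r3=0x0e  N=0 Z=0
after  3: r0=0x2e r1=0x20 r2=0xf2 r3=0x0e  N=0 Z=0
after  4: r0=0x2e r1=0x20 r2=0xf2 r3=0xfe  N=1 Z=0
after  5: r0=0x2e r1=0x20 r2=0xf2 r3=0x20  N=0 Z=0
-- IRQ taken; context saved, return-PC = 6 --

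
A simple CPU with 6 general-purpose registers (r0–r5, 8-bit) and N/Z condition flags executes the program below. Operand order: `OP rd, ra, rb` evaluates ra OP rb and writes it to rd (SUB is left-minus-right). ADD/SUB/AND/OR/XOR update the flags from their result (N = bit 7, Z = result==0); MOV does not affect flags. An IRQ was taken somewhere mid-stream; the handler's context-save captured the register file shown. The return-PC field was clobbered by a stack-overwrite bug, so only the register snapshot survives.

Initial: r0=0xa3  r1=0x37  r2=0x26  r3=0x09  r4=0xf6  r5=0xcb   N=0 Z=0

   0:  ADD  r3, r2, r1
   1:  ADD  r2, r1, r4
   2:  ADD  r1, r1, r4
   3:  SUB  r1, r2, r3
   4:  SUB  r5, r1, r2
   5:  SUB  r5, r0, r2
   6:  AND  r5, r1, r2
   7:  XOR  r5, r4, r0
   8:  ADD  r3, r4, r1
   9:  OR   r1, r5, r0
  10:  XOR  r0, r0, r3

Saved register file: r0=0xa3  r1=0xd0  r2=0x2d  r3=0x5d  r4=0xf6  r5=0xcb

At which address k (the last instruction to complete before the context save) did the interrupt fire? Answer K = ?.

after  0: r0=0xa3 r1=0x37 r2=0x26 r3=0x5d r4=0xf6 r5=0xcb  N=0 Z=0
after  1: r0=0xa3 r1=0x37 r2=0x2d r3=0x5d r4=0xf6 r5=0xcb  N=0 Z=0
after  2: r0=0xa3 r1=0x2d r2=0x2d r3=0x5d r4=0xf6 r5=0xcb  N=0 Z=0
after  3: r0=0xa3 r1=0xd0 r2=0x2d r3=0x5d r4=0xf6 r5=0xcb  N=1 Z=0
-- IRQ taken; context saved, return-PC = 4 --

K = 3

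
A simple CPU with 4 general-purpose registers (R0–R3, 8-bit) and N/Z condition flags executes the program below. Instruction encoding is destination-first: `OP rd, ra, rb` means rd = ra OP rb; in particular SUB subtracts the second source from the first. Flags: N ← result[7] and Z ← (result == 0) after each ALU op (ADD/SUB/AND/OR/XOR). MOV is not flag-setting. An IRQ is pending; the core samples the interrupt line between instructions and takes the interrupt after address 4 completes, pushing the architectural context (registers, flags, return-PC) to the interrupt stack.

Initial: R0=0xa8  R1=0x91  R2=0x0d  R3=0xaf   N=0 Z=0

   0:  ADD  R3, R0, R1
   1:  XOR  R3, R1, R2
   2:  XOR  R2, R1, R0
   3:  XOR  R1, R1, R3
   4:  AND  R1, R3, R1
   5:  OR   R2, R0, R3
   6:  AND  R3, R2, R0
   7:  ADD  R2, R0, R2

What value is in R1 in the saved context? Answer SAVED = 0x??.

after  0: R0=0xa8 R1=0x91 R2=0x0d R3=0x39  N=0 Z=0
after  1: R0=0xa8 R1=0x91 R2=0x0d R3=0x9c  N=1 Z=0
after  2: R0=0xa8 R1=0x91 R2=0x39 R3=0x9c  N=0 Z=0
after  3: R0=0xa8 R1=0x0d R2=0x39 R3=0x9c  N=0 Z=0
after  4: R0=0xa8 R1=0x0c R2=0x39 R3=0x9c  N=0 Z=0
-- IRQ taken; context saved, return-PC = 5 --

SAVED = 0x0c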